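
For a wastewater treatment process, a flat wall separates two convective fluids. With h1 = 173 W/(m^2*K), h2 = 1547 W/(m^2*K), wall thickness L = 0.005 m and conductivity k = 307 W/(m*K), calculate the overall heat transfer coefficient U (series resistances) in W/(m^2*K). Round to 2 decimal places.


1/U = 1/h1 + L/k + 1/h2
1/U = 1/173 + 0.005/307 + 1/1547
1/U = 0.0057803468 + 1.62866e-05 + 0.0006464124
1/U = 0.0064430458
U = 155.21 W/(m^2*K)


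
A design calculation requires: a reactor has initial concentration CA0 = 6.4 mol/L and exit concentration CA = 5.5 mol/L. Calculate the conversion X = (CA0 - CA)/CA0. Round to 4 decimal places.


X = (CA0 - CA) / CA0
X = (6.4 - 5.5) / 6.4
X = 0.9 / 6.4
X = 0.1406


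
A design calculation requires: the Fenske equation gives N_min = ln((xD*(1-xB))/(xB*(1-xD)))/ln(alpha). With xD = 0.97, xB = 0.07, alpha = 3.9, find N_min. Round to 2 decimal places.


N_min = ln((xD*(1-xB))/(xB*(1-xD))) / ln(alpha)
Numerator inside ln: 0.9021 / 0.0021 = 429.571429
ln(429.571429) = 6.062788
ln(alpha) = ln(3.9) = 1.360977
N_min = 6.062788 / 1.360977 = 4.45


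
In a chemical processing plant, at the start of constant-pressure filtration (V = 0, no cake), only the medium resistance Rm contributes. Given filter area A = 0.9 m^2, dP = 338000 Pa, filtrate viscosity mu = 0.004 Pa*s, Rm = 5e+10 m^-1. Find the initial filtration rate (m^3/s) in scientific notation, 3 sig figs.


rate = A * dP / (mu * Rm)
rate = 0.9 * 338000 / (0.004 * 5e+10)
rate = 304200.0 / 2.000e+08
rate = 1.52e-03 m^3/s


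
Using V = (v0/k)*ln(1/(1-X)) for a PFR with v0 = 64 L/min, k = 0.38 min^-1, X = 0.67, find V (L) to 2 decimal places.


V = (v0/k) * ln(1/(1-X))
V = (64/0.38) * ln(1/(1-0.67))
V = 168.421053 * ln(3.030303)
V = 168.421053 * 1.108663
V = 186.72 L


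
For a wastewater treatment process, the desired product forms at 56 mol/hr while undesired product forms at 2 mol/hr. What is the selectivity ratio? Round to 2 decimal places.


S = desired product rate / undesired product rate
S = 56 / 2
S = 28.00


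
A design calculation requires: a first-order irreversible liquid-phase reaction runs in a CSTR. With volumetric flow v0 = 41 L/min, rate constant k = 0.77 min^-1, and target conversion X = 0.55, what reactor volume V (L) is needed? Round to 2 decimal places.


V = v0 * X / (k * (1 - X))
V = 41 * 0.55 / (0.77 * (1 - 0.55))
V = 22.55 / (0.77 * 0.45)
V = 22.55 / 0.3465
V = 65.08 L


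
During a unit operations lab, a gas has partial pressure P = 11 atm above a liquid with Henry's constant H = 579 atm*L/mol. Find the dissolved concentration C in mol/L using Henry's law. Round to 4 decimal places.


C = P / H
C = 11 / 579
C = 0.0190 mol/L


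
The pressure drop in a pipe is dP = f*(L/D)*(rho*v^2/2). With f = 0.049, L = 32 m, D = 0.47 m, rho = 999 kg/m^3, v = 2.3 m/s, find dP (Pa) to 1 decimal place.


dP = f * (L/D) * (rho*v^2/2)
dP = 0.049 * (32/0.47) * (999*2.3^2/2)
L/D = 68.08510638
rho*v^2/2 = 999*5.29/2 = 2642.355
dP = 0.049 * 68.08510638 * 2642.355
dP = 8815.3 Pa


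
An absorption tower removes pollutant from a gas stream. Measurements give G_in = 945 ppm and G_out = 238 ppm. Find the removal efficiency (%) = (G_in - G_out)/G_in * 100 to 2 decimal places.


Efficiency = (G_in - G_out) / G_in * 100%
Efficiency = (945 - 238) / 945 * 100
Efficiency = 707 / 945 * 100
Efficiency = 74.81%


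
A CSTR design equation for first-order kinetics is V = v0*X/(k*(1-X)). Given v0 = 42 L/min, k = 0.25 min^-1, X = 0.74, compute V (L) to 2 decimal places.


V = v0 * X / (k * (1 - X))
V = 42 * 0.74 / (0.25 * (1 - 0.74))
V = 31.08 / (0.25 * 0.26)
V = 31.08 / 0.065
V = 478.15 L


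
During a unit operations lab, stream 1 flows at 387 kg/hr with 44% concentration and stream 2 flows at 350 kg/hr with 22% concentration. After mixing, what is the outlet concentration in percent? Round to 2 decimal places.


Mass balance on solute: F1*x1 + F2*x2 = F3*x3
F3 = F1 + F2 = 387 + 350 = 737 kg/hr
x3 = (F1*x1 + F2*x2)/F3
x3 = (387*0.44 + 350*0.22) / 737
x3 = 33.55%


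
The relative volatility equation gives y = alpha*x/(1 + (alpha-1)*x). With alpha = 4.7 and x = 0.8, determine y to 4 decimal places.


y = alpha*x / (1 + (alpha-1)*x)
y = 4.7*0.8 / (1 + (4.7-1)*0.8)
y = 3.76 / (1 + 2.96)
y = 3.76 / 3.96
y = 0.9495


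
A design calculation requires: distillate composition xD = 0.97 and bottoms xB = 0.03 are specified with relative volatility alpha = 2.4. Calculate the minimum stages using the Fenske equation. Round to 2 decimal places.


N_min = ln((xD*(1-xB))/(xB*(1-xD))) / ln(alpha)
Numerator inside ln: 0.9409 / 0.0009 = 1045.444444
ln(1045.444444) = 6.952197
ln(alpha) = ln(2.4) = 0.875469
N_min = 6.952197 / 0.875469 = 7.94


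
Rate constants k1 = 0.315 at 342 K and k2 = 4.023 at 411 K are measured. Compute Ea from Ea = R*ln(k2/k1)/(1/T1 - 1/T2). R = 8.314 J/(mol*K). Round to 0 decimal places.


Ea = R * ln(k2/k1) / (1/T1 - 1/T2)
ln(k2/k1) = ln(4.023/0.315) = 2.5472105
1/T1 - 1/T2 = 1/342 - 1/411 = 0.000490886584
Ea = 8.314 * 2.5472105 / 0.000490886584
Ea = 43141 J/mol


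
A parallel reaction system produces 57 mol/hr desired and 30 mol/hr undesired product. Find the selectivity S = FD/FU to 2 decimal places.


S = desired product rate / undesired product rate
S = 57 / 30
S = 1.90


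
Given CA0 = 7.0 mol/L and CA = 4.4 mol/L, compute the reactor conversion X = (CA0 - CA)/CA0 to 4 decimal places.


X = (CA0 - CA) / CA0
X = (7.0 - 4.4) / 7.0
X = 2.6 / 7.0
X = 0.3714


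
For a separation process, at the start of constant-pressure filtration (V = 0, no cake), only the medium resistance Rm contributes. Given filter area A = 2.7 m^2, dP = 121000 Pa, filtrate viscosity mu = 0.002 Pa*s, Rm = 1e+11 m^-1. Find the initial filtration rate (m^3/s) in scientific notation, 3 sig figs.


rate = A * dP / (mu * Rm)
rate = 2.7 * 121000 / (0.002 * 1e+11)
rate = 326700.0 / 2.000e+08
rate = 1.63e-03 m^3/s


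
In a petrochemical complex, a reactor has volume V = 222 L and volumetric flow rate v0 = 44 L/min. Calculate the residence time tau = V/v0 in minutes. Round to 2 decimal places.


tau = V / v0
tau = 222 / 44
tau = 5.05 min


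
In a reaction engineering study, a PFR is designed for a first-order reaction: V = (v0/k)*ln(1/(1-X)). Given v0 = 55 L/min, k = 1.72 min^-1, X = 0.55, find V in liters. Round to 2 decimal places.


V = (v0/k) * ln(1/(1-X))
V = (55/1.72) * ln(1/(1-0.55))
V = 31.976744 * ln(2.222222)
V = 31.976744 * 0.798508
V = 25.53 L


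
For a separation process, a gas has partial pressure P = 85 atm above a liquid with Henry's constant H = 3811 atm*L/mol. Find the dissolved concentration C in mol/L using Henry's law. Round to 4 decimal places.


C = P / H
C = 85 / 3811
C = 0.0223 mol/L


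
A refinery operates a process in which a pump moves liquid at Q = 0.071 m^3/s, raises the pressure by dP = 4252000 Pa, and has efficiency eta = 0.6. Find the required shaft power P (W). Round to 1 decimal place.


P = Q * dP / eta
P = 0.071 * 4252000 / 0.6
P = 301892.0 / 0.6
P = 503153.3 W


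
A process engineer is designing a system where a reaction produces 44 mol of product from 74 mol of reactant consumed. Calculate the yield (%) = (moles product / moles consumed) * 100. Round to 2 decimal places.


Yield = (moles product / moles consumed) * 100%
Yield = (44 / 74) * 100
Yield = 0.5946 * 100
Yield = 59.46%


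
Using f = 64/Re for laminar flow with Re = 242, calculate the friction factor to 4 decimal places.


f = 64 / Re
f = 64 / 242
f = 0.2645


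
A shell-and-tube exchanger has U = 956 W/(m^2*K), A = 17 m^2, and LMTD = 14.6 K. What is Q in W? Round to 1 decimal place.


Q = U * A * LMTD
Q = 956 * 17 * 14.6
Q = 237279.2 W


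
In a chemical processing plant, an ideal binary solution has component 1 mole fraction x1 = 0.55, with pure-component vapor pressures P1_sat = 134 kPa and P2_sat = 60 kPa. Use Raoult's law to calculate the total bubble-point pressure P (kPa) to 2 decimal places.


P = x1*P1_sat + x2*P2_sat
x2 = 1 - x1 = 1 - 0.55 = 0.45
P = 0.55*134 + 0.45*60
P = 73.7 + 27.0
P = 100.70 kPa


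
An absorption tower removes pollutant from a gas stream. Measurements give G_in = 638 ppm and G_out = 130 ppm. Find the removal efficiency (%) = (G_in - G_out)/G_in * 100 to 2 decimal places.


Efficiency = (G_in - G_out) / G_in * 100%
Efficiency = (638 - 130) / 638 * 100
Efficiency = 508 / 638 * 100
Efficiency = 79.62%


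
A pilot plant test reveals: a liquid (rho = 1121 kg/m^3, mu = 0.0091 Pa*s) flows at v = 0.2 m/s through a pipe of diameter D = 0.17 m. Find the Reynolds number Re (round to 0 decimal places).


Re = rho * v * D / mu
Re = 1121 * 0.2 * 0.17 / 0.0091
Re = 38.114 / 0.0091
Re = 4188


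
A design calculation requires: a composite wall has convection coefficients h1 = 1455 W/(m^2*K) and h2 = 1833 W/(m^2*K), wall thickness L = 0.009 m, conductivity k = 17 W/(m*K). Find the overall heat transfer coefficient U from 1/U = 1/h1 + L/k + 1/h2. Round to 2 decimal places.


1/U = 1/h1 + L/k + 1/h2
1/U = 1/1455 + 0.009/17 + 1/1833
1/U = 0.0006872852 + 0.0005294118 + 0.0005455537
1/U = 0.0017622507
U = 567.46 W/(m^2*K)


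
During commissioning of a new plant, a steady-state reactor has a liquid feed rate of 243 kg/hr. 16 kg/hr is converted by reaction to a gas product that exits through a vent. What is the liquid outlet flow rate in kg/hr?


Steady-state mass balance on the main outlet: F_out = F_in - F_removed
F_out = 243 - 16
F_out = 227 kg/hr


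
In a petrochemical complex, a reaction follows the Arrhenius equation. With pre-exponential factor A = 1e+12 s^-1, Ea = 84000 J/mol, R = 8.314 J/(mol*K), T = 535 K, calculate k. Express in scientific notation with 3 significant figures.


k = A * exp(-Ea/(R*T))
k = 1e+12 * exp(-84000 / (8.314 * 535))
k = 1e+12 * exp(-18.884935)
k = 6.29e+03


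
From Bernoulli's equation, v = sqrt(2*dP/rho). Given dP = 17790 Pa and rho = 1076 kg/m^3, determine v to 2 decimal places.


v = sqrt(2*dP/rho)
v = sqrt(2*17790/1076)
v = sqrt(33.066914)
v = 5.75 m/s


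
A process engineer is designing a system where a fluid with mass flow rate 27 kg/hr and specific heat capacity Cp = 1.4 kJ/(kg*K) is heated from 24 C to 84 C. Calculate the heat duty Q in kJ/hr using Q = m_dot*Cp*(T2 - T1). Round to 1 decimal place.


Q = m_dot * Cp * (T2 - T1)
Q = 27 * 1.4 * (84 - 24)
Q = 27 * 1.4 * 60
Q = 2268.0 kJ/hr


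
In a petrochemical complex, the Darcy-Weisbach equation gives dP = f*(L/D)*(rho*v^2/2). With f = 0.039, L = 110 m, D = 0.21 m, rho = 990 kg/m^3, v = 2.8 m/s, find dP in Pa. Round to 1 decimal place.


dP = f * (L/D) * (rho*v^2/2)
dP = 0.039 * (110/0.21) * (990*2.8^2/2)
L/D = 523.80952381
rho*v^2/2 = 990*7.84/2 = 3880.8
dP = 0.039 * 523.80952381 * 3880.8
dP = 79279.2 Pa


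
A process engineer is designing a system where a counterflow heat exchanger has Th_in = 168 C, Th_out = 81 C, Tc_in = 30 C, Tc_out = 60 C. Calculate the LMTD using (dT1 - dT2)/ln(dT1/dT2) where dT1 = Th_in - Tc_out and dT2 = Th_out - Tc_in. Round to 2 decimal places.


dT1 = Th_in - Tc_out = 168 - 60 = 108
dT2 = Th_out - Tc_in = 81 - 30 = 51
LMTD = (dT1 - dT2) / ln(dT1/dT2)
LMTD = (108 - 51) / ln(108/51)
LMTD = 75.97 K


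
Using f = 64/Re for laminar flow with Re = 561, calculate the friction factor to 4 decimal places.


f = 64 / Re
f = 64 / 561
f = 0.1141


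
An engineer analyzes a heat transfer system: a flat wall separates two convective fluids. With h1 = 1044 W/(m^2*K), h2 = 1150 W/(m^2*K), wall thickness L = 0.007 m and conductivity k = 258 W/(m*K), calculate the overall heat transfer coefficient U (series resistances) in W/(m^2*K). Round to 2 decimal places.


1/U = 1/h1 + L/k + 1/h2
1/U = 1/1044 + 0.007/258 + 1/1150
1/U = 0.0009578544 + 2.71318e-05 + 0.0008695652
1/U = 0.0018545514
U = 539.21 W/(m^2*K)


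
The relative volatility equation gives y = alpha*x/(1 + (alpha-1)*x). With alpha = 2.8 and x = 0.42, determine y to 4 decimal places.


y = alpha*x / (1 + (alpha-1)*x)
y = 2.8*0.42 / (1 + (2.8-1)*0.42)
y = 1.176 / (1 + 0.756)
y = 1.176 / 1.756
y = 0.6697


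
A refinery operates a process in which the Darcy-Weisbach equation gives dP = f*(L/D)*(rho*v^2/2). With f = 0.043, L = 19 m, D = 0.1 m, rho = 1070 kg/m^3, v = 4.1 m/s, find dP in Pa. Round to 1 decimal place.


dP = f * (L/D) * (rho*v^2/2)
dP = 0.043 * (19/0.1) * (1070*4.1^2/2)
L/D = 190.0
rho*v^2/2 = 1070*16.81/2 = 8993.35
dP = 0.043 * 190.0 * 8993.35
dP = 73475.7 Pa


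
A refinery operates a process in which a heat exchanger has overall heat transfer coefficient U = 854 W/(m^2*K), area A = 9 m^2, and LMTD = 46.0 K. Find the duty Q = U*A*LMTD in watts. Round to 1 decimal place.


Q = U * A * LMTD
Q = 854 * 9 * 46.0
Q = 353556.0 W


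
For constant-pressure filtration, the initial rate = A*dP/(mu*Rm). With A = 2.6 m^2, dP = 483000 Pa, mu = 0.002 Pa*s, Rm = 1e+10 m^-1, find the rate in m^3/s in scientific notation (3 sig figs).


rate = A * dP / (mu * Rm)
rate = 2.6 * 483000 / (0.002 * 1e+10)
rate = 1255800.0 / 2.000e+07
rate = 6.28e-02 m^3/s


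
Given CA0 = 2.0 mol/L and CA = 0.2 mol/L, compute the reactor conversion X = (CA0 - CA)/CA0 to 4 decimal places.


X = (CA0 - CA) / CA0
X = (2.0 - 0.2) / 2.0
X = 1.8 / 2.0
X = 0.9000


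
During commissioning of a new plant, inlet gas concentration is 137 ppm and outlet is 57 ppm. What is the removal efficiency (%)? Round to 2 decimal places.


Efficiency = (G_in - G_out) / G_in * 100%
Efficiency = (137 - 57) / 137 * 100
Efficiency = 80 / 137 * 100
Efficiency = 58.39%


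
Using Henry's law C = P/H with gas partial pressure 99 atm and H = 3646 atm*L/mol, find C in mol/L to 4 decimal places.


C = P / H
C = 99 / 3646
C = 0.0272 mol/L


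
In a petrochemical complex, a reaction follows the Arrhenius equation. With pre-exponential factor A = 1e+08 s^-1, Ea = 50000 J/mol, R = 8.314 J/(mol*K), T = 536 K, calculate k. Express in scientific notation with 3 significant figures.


k = A * exp(-Ea/(R*T))
k = 1e+08 * exp(-50000 / (8.314 * 536))
k = 1e+08 * exp(-11.22006)
k = 1.34e+03


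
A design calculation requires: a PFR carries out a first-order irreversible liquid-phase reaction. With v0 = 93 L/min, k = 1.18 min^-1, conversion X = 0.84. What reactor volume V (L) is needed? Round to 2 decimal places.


V = (v0/k) * ln(1/(1-X))
V = (93/1.18) * ln(1/(1-0.84))
V = 78.813559 * ln(6.25)
V = 78.813559 * 1.832581
V = 144.43 L


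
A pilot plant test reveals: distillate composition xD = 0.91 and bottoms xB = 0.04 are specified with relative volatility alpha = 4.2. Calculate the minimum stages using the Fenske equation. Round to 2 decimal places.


N_min = ln((xD*(1-xB))/(xB*(1-xD))) / ln(alpha)
Numerator inside ln: 0.8736 / 0.0036 = 242.666667
ln(242.666667) = 5.491689
ln(alpha) = ln(4.2) = 1.435085
N_min = 5.491689 / 1.435085 = 3.83


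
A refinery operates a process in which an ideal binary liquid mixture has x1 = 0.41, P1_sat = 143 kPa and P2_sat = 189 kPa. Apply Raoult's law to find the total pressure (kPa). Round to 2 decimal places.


P = x1*P1_sat + x2*P2_sat
x2 = 1 - x1 = 1 - 0.41 = 0.59
P = 0.41*143 + 0.59*189
P = 58.63 + 111.51
P = 170.14 kPa


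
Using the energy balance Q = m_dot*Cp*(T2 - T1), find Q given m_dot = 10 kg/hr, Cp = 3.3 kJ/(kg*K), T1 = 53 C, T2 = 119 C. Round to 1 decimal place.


Q = m_dot * Cp * (T2 - T1)
Q = 10 * 3.3 * (119 - 53)
Q = 10 * 3.3 * 66
Q = 2178.0 kJ/hr


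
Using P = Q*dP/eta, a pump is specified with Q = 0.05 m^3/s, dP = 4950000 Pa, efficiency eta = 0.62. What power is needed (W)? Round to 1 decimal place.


P = Q * dP / eta
P = 0.05 * 4950000 / 0.62
P = 247500.0 / 0.62
P = 399193.5 W


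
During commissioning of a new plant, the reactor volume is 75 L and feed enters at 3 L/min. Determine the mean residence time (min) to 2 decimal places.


tau = V / v0
tau = 75 / 3
tau = 25.00 min


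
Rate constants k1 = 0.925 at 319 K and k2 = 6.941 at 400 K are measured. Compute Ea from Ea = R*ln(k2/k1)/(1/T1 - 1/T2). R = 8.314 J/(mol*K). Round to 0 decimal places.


Ea = R * ln(k2/k1) / (1/T1 - 1/T2)
ln(k2/k1) = ln(6.941/0.925) = 2.0154074
1/T1 - 1/T2 = 1/319 - 1/400 = 0.000634796238
Ea = 8.314 * 2.0154074 / 0.000634796238
Ea = 26396 J/mol


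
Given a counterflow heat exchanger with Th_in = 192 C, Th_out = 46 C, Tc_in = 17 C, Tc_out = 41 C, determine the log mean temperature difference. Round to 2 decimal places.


dT1 = Th_in - Tc_out = 192 - 41 = 151
dT2 = Th_out - Tc_in = 46 - 17 = 29
LMTD = (dT1 - dT2) / ln(dT1/dT2)
LMTD = (151 - 29) / ln(151/29)
LMTD = 73.94 K


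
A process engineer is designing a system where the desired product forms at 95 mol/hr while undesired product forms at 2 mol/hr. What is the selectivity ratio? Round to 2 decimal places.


S = desired product rate / undesired product rate
S = 95 / 2
S = 47.50


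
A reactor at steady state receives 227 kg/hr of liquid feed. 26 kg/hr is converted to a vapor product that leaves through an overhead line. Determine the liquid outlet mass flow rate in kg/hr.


Steady-state mass balance on the main outlet: F_out = F_in - F_removed
F_out = 227 - 26
F_out = 201 kg/hr


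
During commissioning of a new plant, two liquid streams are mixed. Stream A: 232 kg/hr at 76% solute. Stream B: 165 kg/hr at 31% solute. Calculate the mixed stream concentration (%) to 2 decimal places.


Mass balance on solute: F1*x1 + F2*x2 = F3*x3
F3 = F1 + F2 = 232 + 165 = 397 kg/hr
x3 = (F1*x1 + F2*x2)/F3
x3 = (232*0.76 + 165*0.31) / 397
x3 = 57.30%


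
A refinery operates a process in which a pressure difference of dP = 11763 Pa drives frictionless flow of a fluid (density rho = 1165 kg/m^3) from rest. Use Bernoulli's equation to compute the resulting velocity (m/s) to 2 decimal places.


v = sqrt(2*dP/rho)
v = sqrt(2*11763/1165)
v = sqrt(20.193991)
v = 4.49 m/s


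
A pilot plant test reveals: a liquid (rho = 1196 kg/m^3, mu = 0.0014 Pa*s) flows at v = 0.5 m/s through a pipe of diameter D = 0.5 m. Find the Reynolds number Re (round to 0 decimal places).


Re = rho * v * D / mu
Re = 1196 * 0.5 * 0.5 / 0.0014
Re = 299.0 / 0.0014
Re = 213571


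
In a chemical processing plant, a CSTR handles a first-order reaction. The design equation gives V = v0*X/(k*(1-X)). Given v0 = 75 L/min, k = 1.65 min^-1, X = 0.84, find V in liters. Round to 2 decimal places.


V = v0 * X / (k * (1 - X))
V = 75 * 0.84 / (1.65 * (1 - 0.84))
V = 63.0 / (1.65 * 0.16)
V = 63.0 / 0.264
V = 238.64 L


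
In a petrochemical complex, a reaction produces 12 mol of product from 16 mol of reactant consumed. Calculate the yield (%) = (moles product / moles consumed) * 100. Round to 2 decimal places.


Yield = (moles product / moles consumed) * 100%
Yield = (12 / 16) * 100
Yield = 0.75 * 100
Yield = 75.00%


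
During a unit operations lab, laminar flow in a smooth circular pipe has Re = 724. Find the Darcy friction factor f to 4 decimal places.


f = 64 / Re
f = 64 / 724
f = 0.0884


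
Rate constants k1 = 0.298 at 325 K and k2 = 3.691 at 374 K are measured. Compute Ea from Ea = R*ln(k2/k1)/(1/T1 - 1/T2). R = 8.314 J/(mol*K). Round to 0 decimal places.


Ea = R * ln(k2/k1) / (1/T1 - 1/T2)
ln(k2/k1) = ln(3.691/0.298) = 2.5165592
1/T1 - 1/T2 = 1/325 - 1/374 = 0.000403126285
Ea = 8.314 * 2.5165592 / 0.000403126285
Ea = 51901 J/mol


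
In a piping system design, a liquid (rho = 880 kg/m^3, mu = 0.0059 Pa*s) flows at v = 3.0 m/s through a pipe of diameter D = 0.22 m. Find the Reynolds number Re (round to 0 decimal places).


Re = rho * v * D / mu
Re = 880 * 3.0 * 0.22 / 0.0059
Re = 580.8 / 0.0059
Re = 98441


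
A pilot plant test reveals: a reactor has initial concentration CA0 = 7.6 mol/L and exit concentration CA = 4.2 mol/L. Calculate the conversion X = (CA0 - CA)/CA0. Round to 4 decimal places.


X = (CA0 - CA) / CA0
X = (7.6 - 4.2) / 7.6
X = 3.4 / 7.6
X = 0.4474


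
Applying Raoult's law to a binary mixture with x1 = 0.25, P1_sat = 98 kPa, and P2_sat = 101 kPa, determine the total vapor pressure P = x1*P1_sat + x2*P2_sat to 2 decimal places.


P = x1*P1_sat + x2*P2_sat
x2 = 1 - x1 = 1 - 0.25 = 0.75
P = 0.25*98 + 0.75*101
P = 24.5 + 75.75
P = 100.25 kPa


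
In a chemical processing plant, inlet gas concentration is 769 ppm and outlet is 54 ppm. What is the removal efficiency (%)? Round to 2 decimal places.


Efficiency = (G_in - G_out) / G_in * 100%
Efficiency = (769 - 54) / 769 * 100
Efficiency = 715 / 769 * 100
Efficiency = 92.98%


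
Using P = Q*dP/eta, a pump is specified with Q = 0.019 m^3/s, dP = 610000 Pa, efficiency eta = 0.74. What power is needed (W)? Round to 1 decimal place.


P = Q * dP / eta
P = 0.019 * 610000 / 0.74
P = 11590.0 / 0.74
P = 15662.2 W


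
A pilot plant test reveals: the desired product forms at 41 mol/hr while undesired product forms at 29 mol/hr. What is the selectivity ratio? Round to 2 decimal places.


S = desired product rate / undesired product rate
S = 41 / 29
S = 1.41


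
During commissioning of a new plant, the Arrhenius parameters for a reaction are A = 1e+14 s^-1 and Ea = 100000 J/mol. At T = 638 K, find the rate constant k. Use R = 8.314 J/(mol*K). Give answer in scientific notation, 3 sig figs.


k = A * exp(-Ea/(R*T))
k = 1e+14 * exp(-100000 / (8.314 * 638))
k = 1e+14 * exp(-18.852515)
k = 6.49e+05


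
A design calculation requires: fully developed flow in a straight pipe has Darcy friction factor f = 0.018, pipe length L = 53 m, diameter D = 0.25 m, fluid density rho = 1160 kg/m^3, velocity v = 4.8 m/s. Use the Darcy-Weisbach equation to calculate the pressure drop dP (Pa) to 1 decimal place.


dP = f * (L/D) * (rho*v^2/2)
dP = 0.018 * (53/0.25) * (1160*4.8^2/2)
L/D = 212.0
rho*v^2/2 = 1160*23.04/2 = 13363.2
dP = 0.018 * 212.0 * 13363.2
dP = 50994.0 Pa


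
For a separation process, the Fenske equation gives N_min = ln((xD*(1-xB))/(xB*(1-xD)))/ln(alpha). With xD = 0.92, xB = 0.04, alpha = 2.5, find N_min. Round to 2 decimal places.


N_min = ln((xD*(1-xB))/(xB*(1-xD))) / ln(alpha)
Numerator inside ln: 0.8832 / 0.0032 = 276.0
ln(276.0) = 5.620401
ln(alpha) = ln(2.5) = 0.916291
N_min = 5.620401 / 0.916291 = 6.13


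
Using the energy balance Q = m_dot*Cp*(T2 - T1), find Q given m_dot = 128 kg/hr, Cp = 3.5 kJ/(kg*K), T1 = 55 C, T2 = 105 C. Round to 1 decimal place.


Q = m_dot * Cp * (T2 - T1)
Q = 128 * 3.5 * (105 - 55)
Q = 128 * 3.5 * 50
Q = 22400.0 kJ/hr


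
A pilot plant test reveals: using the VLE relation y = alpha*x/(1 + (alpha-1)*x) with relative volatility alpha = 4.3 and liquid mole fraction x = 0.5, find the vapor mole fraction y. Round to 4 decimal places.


y = alpha*x / (1 + (alpha-1)*x)
y = 4.3*0.5 / (1 + (4.3-1)*0.5)
y = 2.15 / (1 + 1.65)
y = 2.15 / 2.65
y = 0.8113


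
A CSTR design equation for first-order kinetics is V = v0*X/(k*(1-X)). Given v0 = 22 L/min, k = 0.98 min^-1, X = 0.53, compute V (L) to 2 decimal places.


V = v0 * X / (k * (1 - X))
V = 22 * 0.53 / (0.98 * (1 - 0.53))
V = 11.66 / (0.98 * 0.47)
V = 11.66 / 0.4606
V = 25.31 L


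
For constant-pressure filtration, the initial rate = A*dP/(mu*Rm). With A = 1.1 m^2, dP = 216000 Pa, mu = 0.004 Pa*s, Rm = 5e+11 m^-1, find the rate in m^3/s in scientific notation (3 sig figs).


rate = A * dP / (mu * Rm)
rate = 1.1 * 216000 / (0.004 * 5e+11)
rate = 237600.0 / 2.000e+09
rate = 1.19e-04 m^3/s


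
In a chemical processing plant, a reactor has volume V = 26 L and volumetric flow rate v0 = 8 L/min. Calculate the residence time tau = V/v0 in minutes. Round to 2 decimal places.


tau = V / v0
tau = 26 / 8
tau = 3.25 min


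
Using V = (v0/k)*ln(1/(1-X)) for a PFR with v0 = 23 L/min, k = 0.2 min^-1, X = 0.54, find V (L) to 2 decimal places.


V = (v0/k) * ln(1/(1-X))
V = (23/0.2) * ln(1/(1-0.54))
V = 115.0 * ln(2.173913)
V = 115.0 * 0.776529
V = 89.30 L


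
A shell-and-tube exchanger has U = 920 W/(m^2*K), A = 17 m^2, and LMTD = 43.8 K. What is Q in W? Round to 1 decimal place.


Q = U * A * LMTD
Q = 920 * 17 * 43.8
Q = 685032.0 W


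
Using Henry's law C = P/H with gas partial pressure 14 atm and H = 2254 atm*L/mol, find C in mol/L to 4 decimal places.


C = P / H
C = 14 / 2254
C = 0.0062 mol/L


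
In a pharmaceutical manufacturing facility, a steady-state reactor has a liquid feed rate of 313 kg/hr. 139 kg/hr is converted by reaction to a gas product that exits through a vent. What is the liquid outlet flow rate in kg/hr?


Steady-state mass balance on the main outlet: F_out = F_in - F_removed
F_out = 313 - 139
F_out = 174 kg/hr


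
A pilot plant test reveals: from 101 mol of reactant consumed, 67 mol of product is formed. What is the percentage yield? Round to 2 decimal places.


Yield = (moles product / moles consumed) * 100%
Yield = (67 / 101) * 100
Yield = 0.6634 * 100
Yield = 66.34%


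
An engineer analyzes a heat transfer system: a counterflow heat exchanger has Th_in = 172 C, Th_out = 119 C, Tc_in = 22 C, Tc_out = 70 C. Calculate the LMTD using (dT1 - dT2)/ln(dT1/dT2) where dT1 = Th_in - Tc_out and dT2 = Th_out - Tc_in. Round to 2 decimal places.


dT1 = Th_in - Tc_out = 172 - 70 = 102
dT2 = Th_out - Tc_in = 119 - 22 = 97
LMTD = (dT1 - dT2) / ln(dT1/dT2)
LMTD = (102 - 97) / ln(102/97)
LMTD = 99.48 K


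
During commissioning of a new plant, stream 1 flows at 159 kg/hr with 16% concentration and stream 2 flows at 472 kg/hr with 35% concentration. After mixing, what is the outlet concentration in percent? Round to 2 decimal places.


Mass balance on solute: F1*x1 + F2*x2 = F3*x3
F3 = F1 + F2 = 159 + 472 = 631 kg/hr
x3 = (F1*x1 + F2*x2)/F3
x3 = (159*0.16 + 472*0.35) / 631
x3 = 30.21%


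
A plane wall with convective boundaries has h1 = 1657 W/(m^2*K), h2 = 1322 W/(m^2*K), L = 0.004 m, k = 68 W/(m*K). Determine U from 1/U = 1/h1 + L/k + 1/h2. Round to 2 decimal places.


1/U = 1/h1 + L/k + 1/h2
1/U = 1/1657 + 0.004/68 + 1/1322
1/U = 0.0006035003 + 5.88235e-05 + 0.0007564297
1/U = 0.0014187535
U = 704.84 W/(m^2*K)


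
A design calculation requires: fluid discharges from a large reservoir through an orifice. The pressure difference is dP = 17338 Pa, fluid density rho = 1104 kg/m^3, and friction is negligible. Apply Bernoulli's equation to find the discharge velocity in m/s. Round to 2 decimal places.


v = sqrt(2*dP/rho)
v = sqrt(2*17338/1104)
v = sqrt(31.40942)
v = 5.60 m/s


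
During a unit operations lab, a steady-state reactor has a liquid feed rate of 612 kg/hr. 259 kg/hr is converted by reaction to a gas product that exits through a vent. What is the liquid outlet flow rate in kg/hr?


Steady-state mass balance on the main outlet: F_out = F_in - F_removed
F_out = 612 - 259
F_out = 353 kg/hr


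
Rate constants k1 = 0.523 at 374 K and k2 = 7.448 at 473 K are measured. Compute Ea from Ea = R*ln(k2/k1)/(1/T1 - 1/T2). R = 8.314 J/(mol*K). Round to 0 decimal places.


Ea = R * ln(k2/k1) / (1/T1 - 1/T2)
ln(k2/k1) = ln(7.448/0.523) = 2.6561194
1/T1 - 1/T2 = 1/374 - 1/473 = 0.000559631887
Ea = 8.314 * 2.6561194 / 0.000559631887
Ea = 39460 J/mol


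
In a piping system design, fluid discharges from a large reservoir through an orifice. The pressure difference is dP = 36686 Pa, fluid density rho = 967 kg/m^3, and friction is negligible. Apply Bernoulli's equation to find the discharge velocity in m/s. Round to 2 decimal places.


v = sqrt(2*dP/rho)
v = sqrt(2*36686/967)
v = sqrt(75.875905)
v = 8.71 m/s


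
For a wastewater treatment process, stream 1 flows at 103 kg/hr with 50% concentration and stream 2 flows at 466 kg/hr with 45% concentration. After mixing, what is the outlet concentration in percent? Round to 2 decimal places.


Mass balance on solute: F1*x1 + F2*x2 = F3*x3
F3 = F1 + F2 = 103 + 466 = 569 kg/hr
x3 = (F1*x1 + F2*x2)/F3
x3 = (103*0.5 + 466*0.45) / 569
x3 = 45.91%


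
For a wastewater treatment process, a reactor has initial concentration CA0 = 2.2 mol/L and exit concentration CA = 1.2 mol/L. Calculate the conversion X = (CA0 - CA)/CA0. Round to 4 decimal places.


X = (CA0 - CA) / CA0
X = (2.2 - 1.2) / 2.2
X = 1.0 / 2.2
X = 0.4545


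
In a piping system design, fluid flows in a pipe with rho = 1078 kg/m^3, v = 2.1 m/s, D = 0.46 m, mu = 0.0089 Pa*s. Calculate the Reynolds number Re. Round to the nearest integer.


Re = rho * v * D / mu
Re = 1078 * 2.1 * 0.46 / 0.0089
Re = 1041.348 / 0.0089
Re = 117005


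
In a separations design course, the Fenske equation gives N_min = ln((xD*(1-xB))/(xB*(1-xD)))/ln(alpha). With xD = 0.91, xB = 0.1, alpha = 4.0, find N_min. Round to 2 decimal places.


N_min = ln((xD*(1-xB))/(xB*(1-xD))) / ln(alpha)
Numerator inside ln: 0.819 / 0.009 = 91.0
ln(91.0) = 4.51086
ln(alpha) = ln(4.0) = 1.386294
N_min = 4.51086 / 1.386294 = 3.25


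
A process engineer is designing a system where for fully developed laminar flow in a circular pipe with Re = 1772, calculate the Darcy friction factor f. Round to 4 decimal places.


f = 64 / Re
f = 64 / 1772
f = 0.0361


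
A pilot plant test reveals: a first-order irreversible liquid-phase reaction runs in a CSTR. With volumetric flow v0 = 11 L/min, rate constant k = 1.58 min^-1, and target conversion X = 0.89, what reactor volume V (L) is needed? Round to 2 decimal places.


V = v0 * X / (k * (1 - X))
V = 11 * 0.89 / (1.58 * (1 - 0.89))
V = 9.79 / (1.58 * 0.11)
V = 9.79 / 0.1738
V = 56.33 L


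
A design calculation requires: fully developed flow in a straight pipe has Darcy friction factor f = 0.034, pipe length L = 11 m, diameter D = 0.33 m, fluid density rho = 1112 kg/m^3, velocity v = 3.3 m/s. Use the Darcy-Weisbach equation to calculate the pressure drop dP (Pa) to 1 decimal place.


dP = f * (L/D) * (rho*v^2/2)
dP = 0.034 * (11/0.33) * (1112*3.3^2/2)
L/D = 33.33333333
rho*v^2/2 = 1112*10.89/2 = 6054.84
dP = 0.034 * 33.33333333 * 6054.84
dP = 6862.2 Pa


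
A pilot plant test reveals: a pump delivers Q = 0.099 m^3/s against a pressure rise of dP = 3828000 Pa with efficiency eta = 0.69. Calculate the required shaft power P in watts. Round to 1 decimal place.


P = Q * dP / eta
P = 0.099 * 3828000 / 0.69
P = 378972.0 / 0.69
P = 549234.8 W


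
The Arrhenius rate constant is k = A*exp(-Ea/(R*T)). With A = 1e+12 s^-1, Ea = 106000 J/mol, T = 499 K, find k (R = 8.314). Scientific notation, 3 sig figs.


k = A * exp(-Ea/(R*T))
k = 1e+12 * exp(-106000 / (8.314 * 499))
k = 1e+12 * exp(-25.550259)
k = 8.01e+00


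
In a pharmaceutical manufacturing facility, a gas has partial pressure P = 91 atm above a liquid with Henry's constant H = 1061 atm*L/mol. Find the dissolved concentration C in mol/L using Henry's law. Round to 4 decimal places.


C = P / H
C = 91 / 1061
C = 0.0858 mol/L


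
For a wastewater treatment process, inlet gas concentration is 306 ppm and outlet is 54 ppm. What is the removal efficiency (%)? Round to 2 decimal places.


Efficiency = (G_in - G_out) / G_in * 100%
Efficiency = (306 - 54) / 306 * 100
Efficiency = 252 / 306 * 100
Efficiency = 82.35%


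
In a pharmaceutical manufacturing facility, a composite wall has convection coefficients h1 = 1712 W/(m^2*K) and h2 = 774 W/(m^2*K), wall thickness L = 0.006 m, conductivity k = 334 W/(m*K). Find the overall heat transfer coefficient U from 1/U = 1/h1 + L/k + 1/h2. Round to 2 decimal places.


1/U = 1/h1 + L/k + 1/h2
1/U = 1/1712 + 0.006/334 + 1/774
1/U = 0.0005841121 + 1.79641e-05 + 0.0012919897
1/U = 0.0018940659
U = 527.96 W/(m^2*K)


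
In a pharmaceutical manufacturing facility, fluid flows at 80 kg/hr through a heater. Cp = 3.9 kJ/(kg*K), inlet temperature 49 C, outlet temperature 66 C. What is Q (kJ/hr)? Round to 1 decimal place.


Q = m_dot * Cp * (T2 - T1)
Q = 80 * 3.9 * (66 - 49)
Q = 80 * 3.9 * 17
Q = 5304.0 kJ/hr


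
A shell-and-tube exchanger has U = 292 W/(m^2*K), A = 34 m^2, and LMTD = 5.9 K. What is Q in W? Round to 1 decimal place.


Q = U * A * LMTD
Q = 292 * 34 * 5.9
Q = 58575.2 W


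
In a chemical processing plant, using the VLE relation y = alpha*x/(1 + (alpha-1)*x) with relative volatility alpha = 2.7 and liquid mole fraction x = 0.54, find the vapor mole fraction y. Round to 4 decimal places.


y = alpha*x / (1 + (alpha-1)*x)
y = 2.7*0.54 / (1 + (2.7-1)*0.54)
y = 1.458 / (1 + 0.918)
y = 1.458 / 1.918
y = 0.7602


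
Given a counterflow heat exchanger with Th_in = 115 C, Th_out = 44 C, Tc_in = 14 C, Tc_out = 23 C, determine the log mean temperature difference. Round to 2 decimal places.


dT1 = Th_in - Tc_out = 115 - 23 = 92
dT2 = Th_out - Tc_in = 44 - 14 = 30
LMTD = (dT1 - dT2) / ln(dT1/dT2)
LMTD = (92 - 30) / ln(92/30)
LMTD = 55.33 K


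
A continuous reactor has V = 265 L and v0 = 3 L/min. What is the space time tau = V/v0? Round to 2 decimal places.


tau = V / v0
tau = 265 / 3
tau = 88.33 min


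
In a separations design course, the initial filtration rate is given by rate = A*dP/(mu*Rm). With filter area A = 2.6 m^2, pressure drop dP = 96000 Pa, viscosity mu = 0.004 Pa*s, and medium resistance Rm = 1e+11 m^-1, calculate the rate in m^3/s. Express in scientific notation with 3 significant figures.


rate = A * dP / (mu * Rm)
rate = 2.6 * 96000 / (0.004 * 1e+11)
rate = 249600.0 / 4.000e+08
rate = 6.24e-04 m^3/s


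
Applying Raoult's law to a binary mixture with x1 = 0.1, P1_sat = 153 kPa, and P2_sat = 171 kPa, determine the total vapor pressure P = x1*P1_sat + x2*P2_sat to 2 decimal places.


P = x1*P1_sat + x2*P2_sat
x2 = 1 - x1 = 1 - 0.1 = 0.9
P = 0.1*153 + 0.9*171
P = 15.3 + 153.9
P = 169.20 kPa


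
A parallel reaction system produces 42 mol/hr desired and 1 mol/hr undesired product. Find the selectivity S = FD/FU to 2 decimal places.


S = desired product rate / undesired product rate
S = 42 / 1
S = 42.00


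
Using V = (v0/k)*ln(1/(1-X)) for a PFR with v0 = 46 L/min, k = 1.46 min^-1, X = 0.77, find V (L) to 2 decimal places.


V = (v0/k) * ln(1/(1-X))
V = (46/1.46) * ln(1/(1-0.77))
V = 31.506849 * ln(4.347826)
V = 31.506849 * 1.469676
V = 46.30 L


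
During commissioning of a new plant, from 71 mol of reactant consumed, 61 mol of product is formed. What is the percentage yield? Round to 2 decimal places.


Yield = (moles product / moles consumed) * 100%
Yield = (61 / 71) * 100
Yield = 0.8592 * 100
Yield = 85.92%


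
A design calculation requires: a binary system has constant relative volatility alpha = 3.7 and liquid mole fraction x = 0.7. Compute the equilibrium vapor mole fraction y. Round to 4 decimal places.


y = alpha*x / (1 + (alpha-1)*x)
y = 3.7*0.7 / (1 + (3.7-1)*0.7)
y = 2.59 / (1 + 1.89)
y = 2.59 / 2.89
y = 0.8962


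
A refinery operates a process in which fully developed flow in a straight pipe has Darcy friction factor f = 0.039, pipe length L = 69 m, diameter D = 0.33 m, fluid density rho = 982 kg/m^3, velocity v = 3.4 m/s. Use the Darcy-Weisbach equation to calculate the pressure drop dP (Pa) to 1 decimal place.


dP = f * (L/D) * (rho*v^2/2)
dP = 0.039 * (69/0.33) * (982*3.4^2/2)
L/D = 209.09090909
rho*v^2/2 = 982*11.56/2 = 5675.96
dP = 0.039 * 209.09090909 * 5675.96
dP = 46284.9 Pa


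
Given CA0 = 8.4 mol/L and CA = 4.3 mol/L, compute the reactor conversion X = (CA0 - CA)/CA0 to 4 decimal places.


X = (CA0 - CA) / CA0
X = (8.4 - 4.3) / 8.4
X = 4.1 / 8.4
X = 0.4881


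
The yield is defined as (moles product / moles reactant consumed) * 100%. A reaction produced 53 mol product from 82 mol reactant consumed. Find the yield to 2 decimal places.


Yield = (moles product / moles consumed) * 100%
Yield = (53 / 82) * 100
Yield = 0.6463 * 100
Yield = 64.63%


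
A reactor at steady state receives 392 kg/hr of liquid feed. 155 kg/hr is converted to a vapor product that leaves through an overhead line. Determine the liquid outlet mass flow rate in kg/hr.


Steady-state mass balance on the main outlet: F_out = F_in - F_removed
F_out = 392 - 155
F_out = 237 kg/hr


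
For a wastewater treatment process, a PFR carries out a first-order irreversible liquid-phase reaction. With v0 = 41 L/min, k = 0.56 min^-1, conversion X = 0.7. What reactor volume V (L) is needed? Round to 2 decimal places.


V = (v0/k) * ln(1/(1-X))
V = (41/0.56) * ln(1/(1-0.7))
V = 73.214286 * ln(3.333333)
V = 73.214286 * 1.203973
V = 88.15 L


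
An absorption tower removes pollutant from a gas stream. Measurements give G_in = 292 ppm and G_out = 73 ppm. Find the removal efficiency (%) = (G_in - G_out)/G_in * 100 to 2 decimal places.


Efficiency = (G_in - G_out) / G_in * 100%
Efficiency = (292 - 73) / 292 * 100
Efficiency = 219 / 292 * 100
Efficiency = 75.00%


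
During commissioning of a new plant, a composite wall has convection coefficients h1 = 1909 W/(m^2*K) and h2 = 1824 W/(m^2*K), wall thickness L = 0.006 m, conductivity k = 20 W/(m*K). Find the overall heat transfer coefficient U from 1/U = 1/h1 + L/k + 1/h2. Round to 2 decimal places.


1/U = 1/h1 + L/k + 1/h2
1/U = 1/1909 + 0.006/20 + 1/1824
1/U = 0.0005238345 + 0.0003 + 0.0005482456
1/U = 0.0013720801
U = 728.82 W/(m^2*K)


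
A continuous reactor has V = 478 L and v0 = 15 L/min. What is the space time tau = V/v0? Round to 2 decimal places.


tau = V / v0
tau = 478 / 15
tau = 31.87 min


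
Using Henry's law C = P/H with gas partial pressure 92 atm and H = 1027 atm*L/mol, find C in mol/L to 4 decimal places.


C = P / H
C = 92 / 1027
C = 0.0896 mol/L


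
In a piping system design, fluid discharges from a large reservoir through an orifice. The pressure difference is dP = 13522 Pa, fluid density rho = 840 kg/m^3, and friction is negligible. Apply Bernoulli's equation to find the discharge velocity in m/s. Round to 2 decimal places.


v = sqrt(2*dP/rho)
v = sqrt(2*13522/840)
v = sqrt(32.195238)
v = 5.67 m/s


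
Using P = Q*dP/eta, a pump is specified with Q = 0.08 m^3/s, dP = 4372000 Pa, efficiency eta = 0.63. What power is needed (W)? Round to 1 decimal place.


P = Q * dP / eta
P = 0.08 * 4372000 / 0.63
P = 349760.0 / 0.63
P = 555174.6 W


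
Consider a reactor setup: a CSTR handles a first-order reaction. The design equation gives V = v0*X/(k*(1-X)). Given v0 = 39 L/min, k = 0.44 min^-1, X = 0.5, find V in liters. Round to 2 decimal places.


V = v0 * X / (k * (1 - X))
V = 39 * 0.5 / (0.44 * (1 - 0.5))
V = 19.5 / (0.44 * 0.5)
V = 19.5 / 0.22
V = 88.64 L


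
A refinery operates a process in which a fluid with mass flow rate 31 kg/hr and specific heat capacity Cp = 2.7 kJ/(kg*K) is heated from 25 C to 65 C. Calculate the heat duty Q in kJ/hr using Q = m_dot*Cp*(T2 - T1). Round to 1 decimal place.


Q = m_dot * Cp * (T2 - T1)
Q = 31 * 2.7 * (65 - 25)
Q = 31 * 2.7 * 40
Q = 3348.0 kJ/hr


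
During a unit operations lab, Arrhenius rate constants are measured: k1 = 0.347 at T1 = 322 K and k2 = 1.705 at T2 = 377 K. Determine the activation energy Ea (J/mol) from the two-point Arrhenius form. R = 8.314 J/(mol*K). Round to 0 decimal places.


Ea = R * ln(k2/k1) / (1/T1 - 1/T2)
ln(k2/k1) = ln(1.705/0.347) = 1.5919956
1/T1 - 1/T2 = 1/322 - 1/377 = 0.000453070168
Ea = 8.314 * 1.5919956 / 0.000453070168
Ea = 29214 J/mol


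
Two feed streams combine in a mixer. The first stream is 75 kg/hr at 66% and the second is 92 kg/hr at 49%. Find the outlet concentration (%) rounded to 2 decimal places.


Mass balance on solute: F1*x1 + F2*x2 = F3*x3
F3 = F1 + F2 = 75 + 92 = 167 kg/hr
x3 = (F1*x1 + F2*x2)/F3
x3 = (75*0.66 + 92*0.49) / 167
x3 = 56.63%


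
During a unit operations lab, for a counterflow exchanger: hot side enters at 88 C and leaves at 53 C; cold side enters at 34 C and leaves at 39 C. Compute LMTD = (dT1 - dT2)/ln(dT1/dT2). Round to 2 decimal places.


dT1 = Th_in - Tc_out = 88 - 39 = 49
dT2 = Th_out - Tc_in = 53 - 34 = 19
LMTD = (dT1 - dT2) / ln(dT1/dT2)
LMTD = (49 - 19) / ln(49/19)
LMTD = 31.67 K


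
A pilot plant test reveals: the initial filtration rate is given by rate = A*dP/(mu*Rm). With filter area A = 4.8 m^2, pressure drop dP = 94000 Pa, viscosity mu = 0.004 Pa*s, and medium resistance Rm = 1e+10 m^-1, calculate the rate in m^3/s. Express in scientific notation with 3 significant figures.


rate = A * dP / (mu * Rm)
rate = 4.8 * 94000 / (0.004 * 1e+10)
rate = 451200.0 / 4.000e+07
rate = 1.13e-02 m^3/s
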